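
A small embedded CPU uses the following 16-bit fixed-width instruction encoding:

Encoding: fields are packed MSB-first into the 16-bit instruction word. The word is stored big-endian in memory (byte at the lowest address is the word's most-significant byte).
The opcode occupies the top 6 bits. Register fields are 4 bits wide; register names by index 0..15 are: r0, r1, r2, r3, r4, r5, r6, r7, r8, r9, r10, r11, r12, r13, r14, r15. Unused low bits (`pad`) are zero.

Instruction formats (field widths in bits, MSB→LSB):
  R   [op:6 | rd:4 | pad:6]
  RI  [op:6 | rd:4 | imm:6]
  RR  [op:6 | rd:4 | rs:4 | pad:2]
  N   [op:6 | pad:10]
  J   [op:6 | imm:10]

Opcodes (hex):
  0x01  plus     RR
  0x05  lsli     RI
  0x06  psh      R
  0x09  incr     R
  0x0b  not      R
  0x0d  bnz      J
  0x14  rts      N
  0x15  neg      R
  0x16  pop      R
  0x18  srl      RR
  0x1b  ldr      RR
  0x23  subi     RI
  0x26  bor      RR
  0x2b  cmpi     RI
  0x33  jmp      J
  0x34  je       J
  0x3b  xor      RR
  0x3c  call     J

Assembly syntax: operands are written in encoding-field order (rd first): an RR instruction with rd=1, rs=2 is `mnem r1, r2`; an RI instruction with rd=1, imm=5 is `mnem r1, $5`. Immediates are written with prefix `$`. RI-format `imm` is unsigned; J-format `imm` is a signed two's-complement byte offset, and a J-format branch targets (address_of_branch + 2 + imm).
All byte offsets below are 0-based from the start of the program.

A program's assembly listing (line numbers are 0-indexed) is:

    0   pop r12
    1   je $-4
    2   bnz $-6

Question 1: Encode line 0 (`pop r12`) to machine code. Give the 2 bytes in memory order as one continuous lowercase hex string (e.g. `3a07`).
0. pop fields op=0x16:6|rd=12:4|pad=0:6 → word 5b00h → 5b 00

5b00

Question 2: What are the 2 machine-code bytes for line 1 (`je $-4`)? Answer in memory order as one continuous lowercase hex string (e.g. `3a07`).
d3fc

1. je fields op=0x34:6|imm=-4:10 → word d3fch → d3 fc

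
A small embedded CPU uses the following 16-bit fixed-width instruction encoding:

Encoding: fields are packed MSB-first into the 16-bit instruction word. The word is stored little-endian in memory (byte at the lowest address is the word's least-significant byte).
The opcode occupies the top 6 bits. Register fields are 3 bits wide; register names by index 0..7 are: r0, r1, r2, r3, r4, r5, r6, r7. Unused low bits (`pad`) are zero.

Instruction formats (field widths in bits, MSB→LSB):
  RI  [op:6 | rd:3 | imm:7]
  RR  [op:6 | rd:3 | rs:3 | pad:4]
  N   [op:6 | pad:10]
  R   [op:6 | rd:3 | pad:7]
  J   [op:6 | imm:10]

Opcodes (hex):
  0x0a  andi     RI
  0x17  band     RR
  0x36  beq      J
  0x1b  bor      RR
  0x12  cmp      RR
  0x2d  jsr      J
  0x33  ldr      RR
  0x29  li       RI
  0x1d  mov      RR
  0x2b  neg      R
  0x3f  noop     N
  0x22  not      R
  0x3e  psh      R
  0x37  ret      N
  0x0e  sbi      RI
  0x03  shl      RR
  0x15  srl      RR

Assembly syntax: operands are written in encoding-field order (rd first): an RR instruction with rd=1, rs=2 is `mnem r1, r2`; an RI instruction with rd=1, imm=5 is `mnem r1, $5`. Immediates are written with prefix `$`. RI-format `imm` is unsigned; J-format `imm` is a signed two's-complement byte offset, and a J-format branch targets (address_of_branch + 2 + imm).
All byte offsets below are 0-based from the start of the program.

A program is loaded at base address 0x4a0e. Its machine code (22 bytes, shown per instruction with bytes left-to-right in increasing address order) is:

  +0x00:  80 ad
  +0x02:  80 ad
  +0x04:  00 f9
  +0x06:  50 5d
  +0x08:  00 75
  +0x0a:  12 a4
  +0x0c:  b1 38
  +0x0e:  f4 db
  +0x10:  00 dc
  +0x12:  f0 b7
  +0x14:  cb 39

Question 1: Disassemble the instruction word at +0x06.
@+06  little-endian(50 5d) = 0x5d50
  top 6b → 0x17 → band [RR]
  rd: (w>>7)&0x7=0x2 → r2
  rs: (w>>4)&0x7=0x5 → r5

band r2, r5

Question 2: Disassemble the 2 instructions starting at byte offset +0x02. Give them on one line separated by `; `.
[02] 80 ad → 0xad80
  top 6b → 0x2b → neg [R]
  rd@[9:7]=0x3 ⇒ r3
[04] 00 f9 → 0xf900
  top 6b → 0x3e → psh [R]
  rd@[9:7]=0x2 ⇒ r2

neg r3; psh r2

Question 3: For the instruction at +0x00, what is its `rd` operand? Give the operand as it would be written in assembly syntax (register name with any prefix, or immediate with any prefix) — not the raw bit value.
@+00  little-endian(80 ad) = 0xad80
  top 6b → 0x2b → neg [R]
  rd: (w>>7)&0x7=0x3 → r3

r3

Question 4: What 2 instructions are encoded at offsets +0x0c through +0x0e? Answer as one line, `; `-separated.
sbi r1, $49; beq $-12

@+0c  little-endian(b1 38) = 0x38b1
  opcode bits[15:10]=0xe: sbi/RI
  [9:7] rd=1 = r1
  [6:0] imm=49 = $49
@+0e  little-endian(f4 db) = 0xdbf4
  opcode bits[15:10]=0x36: beq/J
  [9:0] imm=1012 (s10→-12) = $-12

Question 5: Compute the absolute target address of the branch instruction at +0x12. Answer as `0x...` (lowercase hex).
0x4a12

+0x12: f0 b7 ⇒ word 0xb7f0 (little)
  opcode bits[15:10]=0x2d: jsr/J
  imm@[9:0]=0x3f0 (s10→-16) ⇒ $-16
  target = base 0x4a0e + off 0x12 + 2 + imm -16 = 0x4a12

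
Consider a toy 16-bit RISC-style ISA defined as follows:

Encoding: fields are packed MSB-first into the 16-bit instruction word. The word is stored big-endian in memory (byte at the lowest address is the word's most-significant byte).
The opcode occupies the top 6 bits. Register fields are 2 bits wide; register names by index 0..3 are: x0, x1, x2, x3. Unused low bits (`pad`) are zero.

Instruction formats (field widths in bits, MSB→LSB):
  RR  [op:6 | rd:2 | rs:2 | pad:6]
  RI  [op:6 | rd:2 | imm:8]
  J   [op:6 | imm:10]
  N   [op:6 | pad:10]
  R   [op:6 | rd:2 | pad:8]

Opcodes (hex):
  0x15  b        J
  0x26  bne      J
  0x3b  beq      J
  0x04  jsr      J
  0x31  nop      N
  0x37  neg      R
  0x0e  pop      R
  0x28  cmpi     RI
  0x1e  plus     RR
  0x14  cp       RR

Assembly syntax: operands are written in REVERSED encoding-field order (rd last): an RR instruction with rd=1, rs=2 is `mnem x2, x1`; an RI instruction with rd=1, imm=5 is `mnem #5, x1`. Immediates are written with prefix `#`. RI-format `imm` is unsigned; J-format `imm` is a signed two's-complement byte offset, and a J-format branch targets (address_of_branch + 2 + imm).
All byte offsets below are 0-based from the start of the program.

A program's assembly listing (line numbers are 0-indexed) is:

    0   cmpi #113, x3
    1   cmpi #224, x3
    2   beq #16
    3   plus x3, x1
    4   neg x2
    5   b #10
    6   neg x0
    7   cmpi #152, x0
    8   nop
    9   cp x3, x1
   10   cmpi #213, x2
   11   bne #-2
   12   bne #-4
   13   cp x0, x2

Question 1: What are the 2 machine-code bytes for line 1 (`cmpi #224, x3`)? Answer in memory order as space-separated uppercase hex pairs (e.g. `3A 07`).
A3 E0

1. cmpi fields op=0x28:6|rd=3:2|imm=224:8 → word a3e0h → a3 e0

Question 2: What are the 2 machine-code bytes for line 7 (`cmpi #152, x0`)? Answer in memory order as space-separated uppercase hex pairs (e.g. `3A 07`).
7. cmpi fields op=0x28:6|rd=0:2|imm=152:8 → word a098h → a0 98

A0 98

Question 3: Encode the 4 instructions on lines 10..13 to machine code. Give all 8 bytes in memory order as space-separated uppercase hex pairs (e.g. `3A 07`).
L10: cmpi op=0x28:6|rd=2:2|imm=213:8 ⇒ 0xa2d5 ⇒ big a2 d5
L11: bne op=0x26:6|imm=-2:10 ⇒ 0x9bfe ⇒ big 9b fe
L12: bne op=0x26:6|imm=-4:10 ⇒ 0x9bfc ⇒ big 9b fc
L13: cp op=0x14:6|rd=2:2|rs=0:2|pad=0:6 ⇒ 0x5200 ⇒ big 52 00

A2 D5 9B FE 9B FC 52 00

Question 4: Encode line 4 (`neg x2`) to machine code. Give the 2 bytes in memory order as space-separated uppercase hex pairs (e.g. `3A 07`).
4. neg fields op=0x37:6|rd=2:2|pad=0:8 → word de00h → de 00

DE 00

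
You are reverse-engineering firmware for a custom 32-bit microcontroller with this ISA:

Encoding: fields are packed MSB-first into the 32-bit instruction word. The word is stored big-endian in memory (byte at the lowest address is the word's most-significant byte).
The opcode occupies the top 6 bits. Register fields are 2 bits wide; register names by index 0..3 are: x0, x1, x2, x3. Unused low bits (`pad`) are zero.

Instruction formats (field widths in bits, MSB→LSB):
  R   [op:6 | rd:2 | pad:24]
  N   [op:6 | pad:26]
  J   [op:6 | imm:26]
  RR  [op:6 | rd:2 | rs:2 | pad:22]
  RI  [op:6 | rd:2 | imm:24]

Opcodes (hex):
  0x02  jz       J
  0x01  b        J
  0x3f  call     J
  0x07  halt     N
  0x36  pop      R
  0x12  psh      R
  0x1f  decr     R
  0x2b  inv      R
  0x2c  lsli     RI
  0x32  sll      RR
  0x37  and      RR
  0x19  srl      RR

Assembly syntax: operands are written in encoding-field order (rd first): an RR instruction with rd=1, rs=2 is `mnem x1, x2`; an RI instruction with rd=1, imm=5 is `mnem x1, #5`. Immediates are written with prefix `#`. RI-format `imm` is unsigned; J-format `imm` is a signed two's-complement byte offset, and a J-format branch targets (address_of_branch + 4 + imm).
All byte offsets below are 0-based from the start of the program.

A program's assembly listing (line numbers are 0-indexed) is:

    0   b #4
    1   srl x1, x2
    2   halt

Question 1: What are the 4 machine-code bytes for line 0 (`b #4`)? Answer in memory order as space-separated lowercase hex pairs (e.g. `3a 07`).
0. b fields op=0x1:6|imm=4:26 → word 04000004h → 04 00 00 04

04 00 00 04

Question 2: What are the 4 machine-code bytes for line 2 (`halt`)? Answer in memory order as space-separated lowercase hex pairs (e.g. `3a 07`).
line 2 (halt): pack op=0x7:6|pad=0:26 = 0x1c000000; big→ 1c 00 00 00

1c 00 00 00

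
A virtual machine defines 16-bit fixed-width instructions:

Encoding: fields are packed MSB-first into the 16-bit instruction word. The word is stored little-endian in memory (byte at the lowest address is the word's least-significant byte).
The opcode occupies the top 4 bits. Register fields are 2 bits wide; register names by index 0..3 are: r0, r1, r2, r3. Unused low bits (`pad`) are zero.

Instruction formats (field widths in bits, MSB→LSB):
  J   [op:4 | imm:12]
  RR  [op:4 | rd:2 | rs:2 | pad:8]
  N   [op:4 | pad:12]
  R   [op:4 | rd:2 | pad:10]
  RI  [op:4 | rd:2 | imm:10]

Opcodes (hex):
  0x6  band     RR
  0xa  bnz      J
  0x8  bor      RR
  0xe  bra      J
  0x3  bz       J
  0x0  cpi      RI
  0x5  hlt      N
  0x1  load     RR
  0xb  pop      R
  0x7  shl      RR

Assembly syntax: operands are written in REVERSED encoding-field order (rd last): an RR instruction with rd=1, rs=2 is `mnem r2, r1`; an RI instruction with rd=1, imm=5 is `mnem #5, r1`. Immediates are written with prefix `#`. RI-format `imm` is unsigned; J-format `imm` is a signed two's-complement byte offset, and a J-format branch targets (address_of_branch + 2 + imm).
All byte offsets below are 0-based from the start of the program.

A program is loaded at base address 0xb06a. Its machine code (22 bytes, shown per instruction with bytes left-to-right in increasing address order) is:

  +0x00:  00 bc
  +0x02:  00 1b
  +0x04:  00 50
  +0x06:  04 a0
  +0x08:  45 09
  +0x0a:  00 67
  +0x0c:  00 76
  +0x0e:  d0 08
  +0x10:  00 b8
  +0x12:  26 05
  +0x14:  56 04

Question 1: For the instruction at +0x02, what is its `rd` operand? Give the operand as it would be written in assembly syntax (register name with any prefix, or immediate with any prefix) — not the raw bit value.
r2

[02] 00 1b → 0x1b00
  op=0x1b00>>12=0x1 ⇒ load (RR)
  [11:10] rd=2 = r2
  [9:8] rs=3 = r3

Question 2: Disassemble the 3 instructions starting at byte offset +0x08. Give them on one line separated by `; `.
@+08  little-endian(45 09) = 0x0945
  opcode bits[15:12]=0x0: cpi/RI
  rd: (w>>10)&0x3=0x2 → r2
  imm: (w>>0)&0x3ff=0x145 → #325
@+0a  little-endian(00 67) = 0x6700
  opcode bits[15:12]=0x6: band/RR
  rd: (w>>10)&0x3=0x1 → r1
  rs: (w>>8)&0x3=0x3 → r3
@+0c  little-endian(00 76) = 0x7600
  opcode bits[15:12]=0x7: shl/RR
  rd: (w>>10)&0x3=0x1 → r1
  rs: (w>>8)&0x3=0x2 → r2

cpi #325, r2; band r3, r1; shl r2, r1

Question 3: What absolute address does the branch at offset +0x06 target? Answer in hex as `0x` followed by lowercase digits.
0xb076

@+06  little-endian(04 a0) = 0xa004
  opcode bits[15:12]=0xa: bnz/J
  [11:0] imm=4 = #4
  target = base 0xb06a + off 0x06 + 2 + imm 4 = 0xb076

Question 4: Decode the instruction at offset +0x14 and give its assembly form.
off 0x14: read 56 04 as little → 0x0456
  opcode bits[15:12]=0x0: cpi/RI
  rd: (w>>10)&0x3=0x1 → r1
  imm: (w>>0)&0x3ff=0x56 → #86

cpi #86, r1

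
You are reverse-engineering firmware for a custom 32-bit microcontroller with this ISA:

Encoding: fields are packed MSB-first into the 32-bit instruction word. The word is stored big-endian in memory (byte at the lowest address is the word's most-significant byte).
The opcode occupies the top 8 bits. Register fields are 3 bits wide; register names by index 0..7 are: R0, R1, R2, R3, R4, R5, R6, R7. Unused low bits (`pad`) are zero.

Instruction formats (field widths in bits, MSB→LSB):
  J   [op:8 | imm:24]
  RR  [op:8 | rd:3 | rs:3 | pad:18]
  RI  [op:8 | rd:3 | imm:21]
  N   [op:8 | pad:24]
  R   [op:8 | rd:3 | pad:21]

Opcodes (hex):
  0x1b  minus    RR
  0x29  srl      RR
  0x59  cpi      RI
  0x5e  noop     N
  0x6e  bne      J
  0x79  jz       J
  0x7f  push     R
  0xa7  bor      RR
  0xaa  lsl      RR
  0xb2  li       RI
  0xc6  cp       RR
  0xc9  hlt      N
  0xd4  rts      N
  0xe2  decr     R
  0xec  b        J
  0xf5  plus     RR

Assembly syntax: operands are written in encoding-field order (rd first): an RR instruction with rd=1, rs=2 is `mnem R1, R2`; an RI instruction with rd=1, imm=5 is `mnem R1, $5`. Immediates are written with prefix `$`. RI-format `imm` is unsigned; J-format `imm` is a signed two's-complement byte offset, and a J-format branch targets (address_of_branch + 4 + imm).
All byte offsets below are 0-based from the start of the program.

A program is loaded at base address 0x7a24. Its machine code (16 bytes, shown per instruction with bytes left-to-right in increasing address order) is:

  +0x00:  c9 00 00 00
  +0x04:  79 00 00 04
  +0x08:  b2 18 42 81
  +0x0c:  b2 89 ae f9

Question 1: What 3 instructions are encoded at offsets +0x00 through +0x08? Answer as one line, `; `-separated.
[00] c9 00 00 00 → 0xc9000000
  op=0xc9000000>>24=0xc9 ⇒ hlt (N)
[04] 79 00 00 04 → 0x79000004
  op=0x79000004>>24=0x79 ⇒ jz (J)
  imm: (w>>0)&0xffffff=0x4 → $4
[08] b2 18 42 81 → 0xb2184281
  op=0xb2184281>>24=0xb2 ⇒ li (RI)
  rd: (w>>21)&0x7=0x0 → R0
  imm: (w>>0)&0x1fffff=0x184281 → $1589889

hlt; jz $4; li R0, $1589889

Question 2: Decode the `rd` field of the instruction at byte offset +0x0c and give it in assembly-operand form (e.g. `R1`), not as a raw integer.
R4

[0c] b2 89 ae f9 → 0xb289aef9
  op=0xb289aef9>>24=0xb2 ⇒ li (RI)
  rd@[23:21]=0x4 ⇒ R4
  imm@[20:0]=0x9aef9 ⇒ $634617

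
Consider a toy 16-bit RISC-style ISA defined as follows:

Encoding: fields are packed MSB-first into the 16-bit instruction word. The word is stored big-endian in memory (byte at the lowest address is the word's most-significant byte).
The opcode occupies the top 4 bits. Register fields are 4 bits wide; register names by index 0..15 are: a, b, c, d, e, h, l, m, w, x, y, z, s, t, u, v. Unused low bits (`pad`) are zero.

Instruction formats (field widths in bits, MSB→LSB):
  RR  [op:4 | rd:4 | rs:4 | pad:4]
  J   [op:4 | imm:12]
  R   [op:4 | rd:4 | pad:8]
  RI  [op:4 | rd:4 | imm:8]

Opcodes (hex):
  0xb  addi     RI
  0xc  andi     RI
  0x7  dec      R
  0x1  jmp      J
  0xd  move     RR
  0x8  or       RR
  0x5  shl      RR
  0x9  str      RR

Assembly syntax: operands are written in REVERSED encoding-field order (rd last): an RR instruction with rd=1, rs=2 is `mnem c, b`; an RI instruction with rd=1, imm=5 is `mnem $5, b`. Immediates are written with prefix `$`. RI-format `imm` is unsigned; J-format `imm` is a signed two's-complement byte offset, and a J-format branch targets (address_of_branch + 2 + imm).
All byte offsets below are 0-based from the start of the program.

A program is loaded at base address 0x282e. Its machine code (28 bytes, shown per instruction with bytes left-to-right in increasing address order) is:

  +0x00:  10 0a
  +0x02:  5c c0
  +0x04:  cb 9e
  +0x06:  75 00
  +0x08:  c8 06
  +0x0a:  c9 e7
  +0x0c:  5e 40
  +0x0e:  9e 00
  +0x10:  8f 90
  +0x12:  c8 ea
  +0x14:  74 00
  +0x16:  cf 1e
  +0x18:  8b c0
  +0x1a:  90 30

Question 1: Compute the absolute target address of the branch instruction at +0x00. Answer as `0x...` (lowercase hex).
[00] 10 0a → 0x100a
  op=0x100a>>12=0x1 ⇒ jmp (J)
  imm: (w>>0)&0xfff=0xa → $10
  target = base 0x282e + off 0x00 + 2 + imm 10 = 0x283a

0x283a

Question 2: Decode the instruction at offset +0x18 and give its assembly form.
or s, z

off 0x18: read 8b c0 as big → 0x8bc0
  top 4b → 0x8 → or [RR]
  [11:8] rd=11 = z
  [7:4] rs=12 = s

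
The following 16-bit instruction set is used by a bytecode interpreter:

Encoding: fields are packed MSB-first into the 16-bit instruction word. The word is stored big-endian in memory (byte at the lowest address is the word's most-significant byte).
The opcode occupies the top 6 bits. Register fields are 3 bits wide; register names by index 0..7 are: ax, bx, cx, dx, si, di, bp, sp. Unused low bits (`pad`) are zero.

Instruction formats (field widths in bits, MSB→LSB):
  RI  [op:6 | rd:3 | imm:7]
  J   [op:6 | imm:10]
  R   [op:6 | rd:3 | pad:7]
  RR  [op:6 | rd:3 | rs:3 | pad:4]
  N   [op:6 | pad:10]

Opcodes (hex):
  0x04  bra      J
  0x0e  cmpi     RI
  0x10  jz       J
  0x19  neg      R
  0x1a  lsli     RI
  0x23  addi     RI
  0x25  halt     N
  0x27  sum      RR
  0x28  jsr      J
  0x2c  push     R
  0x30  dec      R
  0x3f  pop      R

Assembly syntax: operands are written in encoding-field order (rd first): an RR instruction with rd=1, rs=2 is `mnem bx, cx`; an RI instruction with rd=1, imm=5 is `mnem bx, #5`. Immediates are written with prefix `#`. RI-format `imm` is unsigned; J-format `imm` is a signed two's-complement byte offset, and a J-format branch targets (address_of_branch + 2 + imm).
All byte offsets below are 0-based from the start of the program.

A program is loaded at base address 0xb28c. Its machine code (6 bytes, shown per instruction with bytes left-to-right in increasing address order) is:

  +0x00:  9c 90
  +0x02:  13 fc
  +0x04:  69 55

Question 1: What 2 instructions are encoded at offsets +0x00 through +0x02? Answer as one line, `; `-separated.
sum bx, bx; bra #-4

[00] 9c 90 → 0x9c90
  opcode bits[15:10]=0x27: sum/RR
  rd@[9:7]=0x1 ⇒ bx
  rs@[6:4]=0x1 ⇒ bx
[02] 13 fc → 0x13fc
  opcode bits[15:10]=0x4: bra/J
  imm@[9:0]=0x3fc (s10→-4) ⇒ #-4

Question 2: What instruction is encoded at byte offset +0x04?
lsli cx, #85

@+04  big-endian(69 55) = 0x6955
  op=0x6955>>10=0x1a ⇒ lsli (RI)
  [9:7] rd=2 = cx
  [6:0] imm=85 = #85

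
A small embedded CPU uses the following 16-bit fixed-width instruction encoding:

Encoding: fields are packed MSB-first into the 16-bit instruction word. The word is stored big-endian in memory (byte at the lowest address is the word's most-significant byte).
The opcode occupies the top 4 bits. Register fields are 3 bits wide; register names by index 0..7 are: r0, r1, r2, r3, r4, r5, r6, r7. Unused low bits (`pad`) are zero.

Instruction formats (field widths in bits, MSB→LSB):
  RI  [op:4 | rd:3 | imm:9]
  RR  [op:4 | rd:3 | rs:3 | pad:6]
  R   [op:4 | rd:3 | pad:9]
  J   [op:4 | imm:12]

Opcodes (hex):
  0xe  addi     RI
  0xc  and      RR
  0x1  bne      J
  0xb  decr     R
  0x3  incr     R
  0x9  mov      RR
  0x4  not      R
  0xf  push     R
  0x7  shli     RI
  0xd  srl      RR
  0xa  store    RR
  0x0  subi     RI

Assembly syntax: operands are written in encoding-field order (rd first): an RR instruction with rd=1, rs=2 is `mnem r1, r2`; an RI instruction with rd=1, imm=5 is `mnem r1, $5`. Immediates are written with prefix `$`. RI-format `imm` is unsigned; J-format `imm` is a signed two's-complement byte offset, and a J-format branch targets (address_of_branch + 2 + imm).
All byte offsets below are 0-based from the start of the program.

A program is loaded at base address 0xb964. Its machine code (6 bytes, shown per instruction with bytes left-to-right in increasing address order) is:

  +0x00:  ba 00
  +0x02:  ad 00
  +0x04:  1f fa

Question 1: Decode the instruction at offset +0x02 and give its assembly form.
store r6, r4

@+02  big-endian(ad 00) = 0xad00
  op=0xad00>>12=0xa ⇒ store (RR)
  [11:9] rd=6 = r6
  [8:6] rs=4 = r4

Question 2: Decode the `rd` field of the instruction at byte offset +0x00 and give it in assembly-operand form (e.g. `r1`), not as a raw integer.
+0x00: ba 00 ⇒ word 0xba00 (big)
  opcode bits[15:12]=0xb: decr/R
  rd: (w>>9)&0x7=0x5 → r5

r5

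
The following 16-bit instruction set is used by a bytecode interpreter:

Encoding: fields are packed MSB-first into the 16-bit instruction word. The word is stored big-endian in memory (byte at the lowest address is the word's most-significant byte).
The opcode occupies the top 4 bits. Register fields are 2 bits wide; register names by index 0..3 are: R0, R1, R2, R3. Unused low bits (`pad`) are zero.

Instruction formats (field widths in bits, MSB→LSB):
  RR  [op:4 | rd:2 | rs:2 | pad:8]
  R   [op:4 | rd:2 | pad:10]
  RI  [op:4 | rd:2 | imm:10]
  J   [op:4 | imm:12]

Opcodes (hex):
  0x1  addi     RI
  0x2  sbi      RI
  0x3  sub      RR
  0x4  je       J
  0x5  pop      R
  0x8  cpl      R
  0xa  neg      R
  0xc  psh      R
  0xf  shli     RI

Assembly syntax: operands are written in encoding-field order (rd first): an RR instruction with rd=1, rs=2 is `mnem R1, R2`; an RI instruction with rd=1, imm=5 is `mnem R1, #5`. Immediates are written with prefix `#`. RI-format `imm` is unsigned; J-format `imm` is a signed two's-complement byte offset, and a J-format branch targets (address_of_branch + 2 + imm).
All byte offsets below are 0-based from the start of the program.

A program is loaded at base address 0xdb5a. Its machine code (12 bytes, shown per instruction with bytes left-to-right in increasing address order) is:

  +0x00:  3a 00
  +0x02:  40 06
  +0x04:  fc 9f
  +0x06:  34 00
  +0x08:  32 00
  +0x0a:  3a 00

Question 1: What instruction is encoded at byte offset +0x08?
[08] 32 00 → 0x3200
  top 4b → 0x3 → sub [RR]
  rd: (w>>10)&0x3=0x0 → R0
  rs: (w>>8)&0x3=0x2 → R2

sub R0, R2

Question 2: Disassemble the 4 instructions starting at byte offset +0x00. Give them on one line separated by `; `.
@+00  big-endian(3a 00) = 0x3a00
  opcode bits[15:12]=0x3: sub/RR
  rd: (w>>10)&0x3=0x2 → R2
  rs: (w>>8)&0x3=0x2 → R2
@+02  big-endian(40 06) = 0x4006
  opcode bits[15:12]=0x4: je/J
  imm: (w>>0)&0xfff=0x6 → #6
@+04  big-endian(fc 9f) = 0xfc9f
  opcode bits[15:12]=0xf: shli/RI
  rd: (w>>10)&0x3=0x3 → R3
  imm: (w>>0)&0x3ff=0x9f → #159
@+06  big-endian(34 00) = 0x3400
  opcode bits[15:12]=0x3: sub/RR
  rd: (w>>10)&0x3=0x1 → R1
  rs: (w>>8)&0x3=0x0 → R0

sub R2, R2; je #6; shli R3, #159; sub R1, R0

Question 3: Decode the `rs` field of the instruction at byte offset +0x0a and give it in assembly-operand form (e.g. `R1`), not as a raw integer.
R2

[0a] 3a 00 → 0x3a00
  top 4b → 0x3 → sub [RR]
  [11:10] rd=2 = R2
  [9:8] rs=2 = R2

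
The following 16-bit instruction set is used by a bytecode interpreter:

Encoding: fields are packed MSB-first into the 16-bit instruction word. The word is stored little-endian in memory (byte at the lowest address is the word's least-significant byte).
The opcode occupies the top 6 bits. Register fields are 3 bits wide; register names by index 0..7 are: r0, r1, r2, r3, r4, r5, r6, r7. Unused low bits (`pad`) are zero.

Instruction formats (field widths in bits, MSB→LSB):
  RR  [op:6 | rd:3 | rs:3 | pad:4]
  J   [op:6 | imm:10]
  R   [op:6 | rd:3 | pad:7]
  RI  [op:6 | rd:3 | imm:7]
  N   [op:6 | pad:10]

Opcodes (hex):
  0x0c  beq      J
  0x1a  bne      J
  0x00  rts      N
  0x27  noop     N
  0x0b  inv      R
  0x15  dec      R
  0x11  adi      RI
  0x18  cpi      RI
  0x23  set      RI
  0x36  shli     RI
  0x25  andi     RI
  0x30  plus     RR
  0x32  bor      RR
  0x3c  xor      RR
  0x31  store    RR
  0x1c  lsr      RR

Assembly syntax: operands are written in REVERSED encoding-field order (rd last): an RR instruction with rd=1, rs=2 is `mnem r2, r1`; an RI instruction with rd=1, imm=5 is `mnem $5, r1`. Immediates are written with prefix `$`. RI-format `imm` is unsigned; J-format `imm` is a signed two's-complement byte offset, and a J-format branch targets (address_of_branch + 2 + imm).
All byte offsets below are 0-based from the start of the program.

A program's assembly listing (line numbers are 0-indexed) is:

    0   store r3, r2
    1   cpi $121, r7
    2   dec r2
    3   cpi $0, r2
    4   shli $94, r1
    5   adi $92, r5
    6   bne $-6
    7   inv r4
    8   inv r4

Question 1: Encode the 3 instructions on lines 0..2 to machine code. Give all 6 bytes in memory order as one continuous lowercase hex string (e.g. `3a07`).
30c5f9630055

line 0 (store): pack op=0x31:6|rd=2:3|rs=3:3|pad=0:4 = 0xc530; little→ 30 c5
line 1 (cpi): pack op=0x18:6|rd=7:3|imm=121:7 = 0x63f9; little→ f9 63
line 2 (dec): pack op=0x15:6|rd=2:3|pad=0:7 = 0x5500; little→ 00 55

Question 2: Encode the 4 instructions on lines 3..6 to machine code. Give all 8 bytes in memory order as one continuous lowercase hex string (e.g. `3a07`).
L3: cpi op=0x18:6|rd=2:3|imm=0:7 ⇒ 0x6100 ⇒ little 00 61
L4: shli op=0x36:6|rd=1:3|imm=94:7 ⇒ 0xd8de ⇒ little de d8
L5: adi op=0x11:6|rd=5:3|imm=92:7 ⇒ 0x46dc ⇒ little dc 46
L6: bne op=0x1a:6|imm=-6:10 ⇒ 0x6bfa ⇒ little fa 6b

0061ded8dc46fa6b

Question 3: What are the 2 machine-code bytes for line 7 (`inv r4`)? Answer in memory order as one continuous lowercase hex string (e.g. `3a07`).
002e

line 7 (inv): pack op=0xb:6|rd=4:3|pad=0:7 = 0x2e00; little→ 00 2e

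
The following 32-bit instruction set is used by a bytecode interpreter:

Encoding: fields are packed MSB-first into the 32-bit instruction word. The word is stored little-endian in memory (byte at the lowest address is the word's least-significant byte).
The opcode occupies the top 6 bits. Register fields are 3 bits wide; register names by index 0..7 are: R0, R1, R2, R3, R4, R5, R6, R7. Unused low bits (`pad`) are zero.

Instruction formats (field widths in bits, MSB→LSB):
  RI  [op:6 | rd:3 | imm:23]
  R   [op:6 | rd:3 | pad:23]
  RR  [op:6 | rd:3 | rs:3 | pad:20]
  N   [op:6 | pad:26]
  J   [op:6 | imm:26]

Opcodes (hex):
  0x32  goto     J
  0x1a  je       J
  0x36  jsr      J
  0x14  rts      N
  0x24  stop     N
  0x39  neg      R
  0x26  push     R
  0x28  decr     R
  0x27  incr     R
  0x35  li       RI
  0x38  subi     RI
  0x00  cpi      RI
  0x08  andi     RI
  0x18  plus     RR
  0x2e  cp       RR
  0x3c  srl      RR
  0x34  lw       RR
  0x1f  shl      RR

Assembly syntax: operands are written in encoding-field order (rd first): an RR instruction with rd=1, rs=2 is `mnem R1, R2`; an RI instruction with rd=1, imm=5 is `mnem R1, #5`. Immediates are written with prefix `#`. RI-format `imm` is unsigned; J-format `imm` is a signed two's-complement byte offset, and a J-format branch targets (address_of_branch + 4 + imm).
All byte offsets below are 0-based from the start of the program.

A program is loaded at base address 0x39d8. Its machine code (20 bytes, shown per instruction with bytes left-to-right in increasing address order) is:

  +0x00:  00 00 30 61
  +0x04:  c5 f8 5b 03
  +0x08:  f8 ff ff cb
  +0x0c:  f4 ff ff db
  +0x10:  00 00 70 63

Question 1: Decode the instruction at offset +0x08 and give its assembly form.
goto #-8

+0x08: f8 ff ff cb ⇒ word 0xcbfffff8 (little)
  top 6b → 0x32 → goto [J]
  imm: (w>>0)&0x3ffffff=0x3fffff8 (s26→-8) → #-8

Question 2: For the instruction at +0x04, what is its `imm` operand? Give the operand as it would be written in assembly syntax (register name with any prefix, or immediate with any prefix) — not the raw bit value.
#6027461

[04] c5 f8 5b 03 → 0x035bf8c5
  opcode bits[31:26]=0x0: cpi/RI
  [25:23] rd=6 = R6
  [22:0] imm=6027461 = #6027461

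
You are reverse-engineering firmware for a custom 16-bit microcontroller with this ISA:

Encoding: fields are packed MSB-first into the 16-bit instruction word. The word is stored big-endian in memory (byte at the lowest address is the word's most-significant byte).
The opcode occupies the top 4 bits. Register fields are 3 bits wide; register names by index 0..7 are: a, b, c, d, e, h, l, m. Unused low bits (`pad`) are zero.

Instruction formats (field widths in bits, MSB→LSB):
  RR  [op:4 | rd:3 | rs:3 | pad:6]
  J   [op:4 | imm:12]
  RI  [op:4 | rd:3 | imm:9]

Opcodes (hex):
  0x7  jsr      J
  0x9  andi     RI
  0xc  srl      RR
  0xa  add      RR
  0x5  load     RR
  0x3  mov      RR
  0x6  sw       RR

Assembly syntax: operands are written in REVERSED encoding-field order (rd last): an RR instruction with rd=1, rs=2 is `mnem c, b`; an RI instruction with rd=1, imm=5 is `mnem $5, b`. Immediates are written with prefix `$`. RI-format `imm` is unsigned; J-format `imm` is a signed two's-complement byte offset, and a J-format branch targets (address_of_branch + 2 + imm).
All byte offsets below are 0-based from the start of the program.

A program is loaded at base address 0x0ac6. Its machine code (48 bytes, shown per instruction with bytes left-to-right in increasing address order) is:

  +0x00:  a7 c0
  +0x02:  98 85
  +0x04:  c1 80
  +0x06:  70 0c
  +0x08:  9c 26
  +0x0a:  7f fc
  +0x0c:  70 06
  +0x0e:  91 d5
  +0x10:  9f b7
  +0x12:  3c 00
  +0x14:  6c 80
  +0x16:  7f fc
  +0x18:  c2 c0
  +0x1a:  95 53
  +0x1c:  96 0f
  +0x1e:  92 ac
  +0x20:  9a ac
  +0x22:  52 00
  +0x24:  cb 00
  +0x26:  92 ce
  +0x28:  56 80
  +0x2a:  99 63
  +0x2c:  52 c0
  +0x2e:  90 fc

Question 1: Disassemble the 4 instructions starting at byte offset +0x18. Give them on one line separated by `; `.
srl d, b; andi $339, c; andi $15, d; andi $172, b

off 0x18: read c2 c0 as big → 0xc2c0
  op=0xc2c0>>12=0xc ⇒ srl (RR)
  [11:9] rd=1 = b
  [8:6] rs=3 = d
off 0x1a: read 95 53 as big → 0x9553
  op=0x9553>>12=0x9 ⇒ andi (RI)
  [11:9] rd=2 = c
  [8:0] imm=339 = $339
off 0x1c: read 96 0f as big → 0x960f
  op=0x960f>>12=0x9 ⇒ andi (RI)
  [11:9] rd=3 = d
  [8:0] imm=15 = $15
off 0x1e: read 92 ac as big → 0x92ac
  op=0x92ac>>12=0x9 ⇒ andi (RI)
  [11:9] rd=1 = b
  [8:0] imm=172 = $172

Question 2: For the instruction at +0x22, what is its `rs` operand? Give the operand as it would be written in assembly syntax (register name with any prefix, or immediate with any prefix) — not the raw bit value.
[22] 52 00 → 0x5200
  opcode bits[15:12]=0x5: load/RR
  rd: (w>>9)&0x7=0x1 → b
  rs: (w>>6)&0x7=0x0 → a

a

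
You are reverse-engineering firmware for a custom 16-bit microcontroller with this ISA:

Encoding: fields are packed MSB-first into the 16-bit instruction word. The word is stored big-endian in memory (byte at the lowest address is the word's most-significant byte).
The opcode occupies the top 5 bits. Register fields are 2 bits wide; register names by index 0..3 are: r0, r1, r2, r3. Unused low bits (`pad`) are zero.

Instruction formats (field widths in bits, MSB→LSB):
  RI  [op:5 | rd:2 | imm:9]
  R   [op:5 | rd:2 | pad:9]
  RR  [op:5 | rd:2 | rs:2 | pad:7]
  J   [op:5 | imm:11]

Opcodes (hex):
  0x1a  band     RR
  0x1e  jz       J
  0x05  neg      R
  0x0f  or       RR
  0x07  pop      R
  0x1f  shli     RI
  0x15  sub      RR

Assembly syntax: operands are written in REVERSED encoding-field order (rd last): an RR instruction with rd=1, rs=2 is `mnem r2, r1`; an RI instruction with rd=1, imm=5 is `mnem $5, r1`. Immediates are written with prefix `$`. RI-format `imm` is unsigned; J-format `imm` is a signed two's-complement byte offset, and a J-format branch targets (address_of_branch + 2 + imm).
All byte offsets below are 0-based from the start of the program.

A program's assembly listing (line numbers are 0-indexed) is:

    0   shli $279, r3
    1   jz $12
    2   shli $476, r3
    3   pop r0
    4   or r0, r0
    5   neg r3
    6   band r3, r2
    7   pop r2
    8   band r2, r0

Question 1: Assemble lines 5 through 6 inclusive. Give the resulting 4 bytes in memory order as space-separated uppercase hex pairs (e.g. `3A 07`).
2E 00 D5 80

5. neg fields op=0x5:5|rd=3:2|pad=0:9 → word 2e00h → 2e 00
6. band fields op=0x1a:5|rd=2:2|rs=3:2|pad=0:7 → word d580h → d5 80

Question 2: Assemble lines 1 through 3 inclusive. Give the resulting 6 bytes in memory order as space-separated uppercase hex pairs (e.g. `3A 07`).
F0 0C FF DC 38 00

line 1 (jz): pack op=0x1e:5|imm=12:11 = 0xf00c; big→ f0 0c
line 2 (shli): pack op=0x1f:5|rd=3:2|imm=476:9 = 0xffdc; big→ ff dc
line 3 (pop): pack op=0x7:5|rd=0:2|pad=0:9 = 0x3800; big→ 38 00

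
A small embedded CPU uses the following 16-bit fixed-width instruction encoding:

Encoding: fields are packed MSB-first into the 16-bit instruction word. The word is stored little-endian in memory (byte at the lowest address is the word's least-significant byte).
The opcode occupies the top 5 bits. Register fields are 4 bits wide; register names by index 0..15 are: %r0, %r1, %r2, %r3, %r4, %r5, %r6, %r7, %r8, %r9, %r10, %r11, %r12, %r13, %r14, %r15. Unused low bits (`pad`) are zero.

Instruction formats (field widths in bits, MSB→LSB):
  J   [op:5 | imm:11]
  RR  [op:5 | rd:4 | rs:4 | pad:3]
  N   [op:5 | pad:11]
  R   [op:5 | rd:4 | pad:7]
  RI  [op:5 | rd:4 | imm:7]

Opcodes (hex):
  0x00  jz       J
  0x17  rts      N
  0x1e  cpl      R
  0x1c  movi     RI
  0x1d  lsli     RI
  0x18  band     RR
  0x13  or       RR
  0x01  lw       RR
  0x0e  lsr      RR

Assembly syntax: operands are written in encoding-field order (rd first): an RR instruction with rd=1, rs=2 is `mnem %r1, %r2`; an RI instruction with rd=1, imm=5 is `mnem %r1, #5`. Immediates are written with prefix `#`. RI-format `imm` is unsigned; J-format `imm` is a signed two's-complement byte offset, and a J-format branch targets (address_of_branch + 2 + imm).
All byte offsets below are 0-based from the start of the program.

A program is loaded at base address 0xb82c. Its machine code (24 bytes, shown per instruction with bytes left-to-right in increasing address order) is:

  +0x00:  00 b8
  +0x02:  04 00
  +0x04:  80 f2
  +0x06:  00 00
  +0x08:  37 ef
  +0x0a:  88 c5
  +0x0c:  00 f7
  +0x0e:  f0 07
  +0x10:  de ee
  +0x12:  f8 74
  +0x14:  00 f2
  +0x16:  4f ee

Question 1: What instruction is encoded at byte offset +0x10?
lsli %r13, #94

+0x10: de ee ⇒ word 0xeede (little)
  opcode bits[15:11]=0x1d: lsli/RI
  [10:7] rd=13 = %r13
  [6:0] imm=94 = #94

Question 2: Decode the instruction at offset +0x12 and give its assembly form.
[12] f8 74 → 0x74f8
  op=0x74f8>>11=0xe ⇒ lsr (RR)
  rd@[10:7]=0x9 ⇒ %r9
  rs@[6:3]=0xf ⇒ %r15

lsr %r9, %r15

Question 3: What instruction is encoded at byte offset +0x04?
cpl %r5

off 0x04: read 80 f2 as little → 0xf280
  opcode bits[15:11]=0x1e: cpl/R
  rd@[10:7]=0x5 ⇒ %r5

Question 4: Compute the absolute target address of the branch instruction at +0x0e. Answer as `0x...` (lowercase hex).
@+0e  little-endian(f0 07) = 0x07f0
  op=0x07f0>>11=0x0 ⇒ jz (J)
  imm@[10:0]=0x7f0 (s11→-16) ⇒ #-16
  target = base 0xb82c + off 0x0e + 2 + imm -16 = 0xb82c

0xb82c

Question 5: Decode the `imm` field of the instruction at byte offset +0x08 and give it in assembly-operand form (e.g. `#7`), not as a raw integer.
off 0x08: read 37 ef as little → 0xef37
  top 5b → 0x1d → lsli [RI]
  rd@[10:7]=0xe ⇒ %r14
  imm@[6:0]=0x37 ⇒ #55

#55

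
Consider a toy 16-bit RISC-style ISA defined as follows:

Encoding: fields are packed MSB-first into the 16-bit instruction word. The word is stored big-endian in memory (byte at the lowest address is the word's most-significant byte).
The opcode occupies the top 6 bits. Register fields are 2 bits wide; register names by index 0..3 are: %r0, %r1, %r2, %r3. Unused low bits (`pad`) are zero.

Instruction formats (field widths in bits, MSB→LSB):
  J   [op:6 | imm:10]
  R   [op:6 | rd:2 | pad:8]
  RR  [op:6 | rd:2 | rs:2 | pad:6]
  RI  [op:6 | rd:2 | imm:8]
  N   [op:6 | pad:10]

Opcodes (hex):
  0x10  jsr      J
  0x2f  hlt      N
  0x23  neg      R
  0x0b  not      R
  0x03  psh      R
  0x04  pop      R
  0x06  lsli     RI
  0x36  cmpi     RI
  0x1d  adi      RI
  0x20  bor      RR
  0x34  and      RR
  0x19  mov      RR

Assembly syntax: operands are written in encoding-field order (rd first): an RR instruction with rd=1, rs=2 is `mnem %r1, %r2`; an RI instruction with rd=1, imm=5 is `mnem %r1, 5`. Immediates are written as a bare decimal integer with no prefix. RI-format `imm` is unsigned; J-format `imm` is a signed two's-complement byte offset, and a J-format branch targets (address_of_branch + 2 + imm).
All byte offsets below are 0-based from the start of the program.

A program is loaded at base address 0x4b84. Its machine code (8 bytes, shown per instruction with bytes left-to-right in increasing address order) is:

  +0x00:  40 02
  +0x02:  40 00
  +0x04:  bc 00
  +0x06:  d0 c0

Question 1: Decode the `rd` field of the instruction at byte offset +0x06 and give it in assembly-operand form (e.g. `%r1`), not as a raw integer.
%r0

[06] d0 c0 → 0xd0c0
  op=0xd0c0>>10=0x34 ⇒ and (RR)
  rd@[9:8]=0x0 ⇒ %r0
  rs@[7:6]=0x3 ⇒ %r3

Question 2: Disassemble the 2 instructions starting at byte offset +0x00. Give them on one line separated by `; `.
off 0x00: read 40 02 as big → 0x4002
  top 6b → 0x10 → jsr [J]
  imm: (w>>0)&0x3ff=0x2 → 2
off 0x02: read 40 00 as big → 0x4000
  top 6b → 0x10 → jsr [J]
  imm: (w>>0)&0x3ff=0x0 → 0

jsr 2; jsr 0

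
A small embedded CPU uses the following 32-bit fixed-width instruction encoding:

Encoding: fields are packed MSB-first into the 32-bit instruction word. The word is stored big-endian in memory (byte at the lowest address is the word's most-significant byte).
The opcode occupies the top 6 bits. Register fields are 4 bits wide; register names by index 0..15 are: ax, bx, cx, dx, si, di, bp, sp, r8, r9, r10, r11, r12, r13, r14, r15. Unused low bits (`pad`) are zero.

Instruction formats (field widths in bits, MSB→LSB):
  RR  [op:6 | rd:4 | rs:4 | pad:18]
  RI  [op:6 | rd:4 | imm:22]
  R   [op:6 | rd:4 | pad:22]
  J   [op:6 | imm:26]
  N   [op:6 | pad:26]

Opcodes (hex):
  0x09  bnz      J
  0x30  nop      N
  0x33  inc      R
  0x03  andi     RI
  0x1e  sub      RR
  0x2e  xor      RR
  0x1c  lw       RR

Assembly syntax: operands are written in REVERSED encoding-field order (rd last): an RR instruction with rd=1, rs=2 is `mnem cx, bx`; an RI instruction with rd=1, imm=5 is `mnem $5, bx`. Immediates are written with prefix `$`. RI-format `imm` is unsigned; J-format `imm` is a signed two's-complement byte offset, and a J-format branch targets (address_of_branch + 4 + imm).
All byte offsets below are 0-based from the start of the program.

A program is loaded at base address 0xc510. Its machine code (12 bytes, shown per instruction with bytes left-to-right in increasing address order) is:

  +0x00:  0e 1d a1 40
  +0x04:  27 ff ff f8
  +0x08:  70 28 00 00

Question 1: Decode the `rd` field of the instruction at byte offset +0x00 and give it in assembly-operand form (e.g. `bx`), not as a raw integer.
r8

off 0x00: read 0e 1d a1 40 as big → 0x0e1da140
  top 6b → 0x3 → andi [RI]
  rd: (w>>22)&0xf=0x8 → r8
  imm: (w>>0)&0x3fffff=0x1da140 → $1941824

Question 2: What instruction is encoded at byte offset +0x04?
bnz $-8

off 0x04: read 27 ff ff f8 as big → 0x27fffff8
  op=0x27fffff8>>26=0x9 ⇒ bnz (J)
  imm: (w>>0)&0x3ffffff=0x3fffff8 (s26→-8) → $-8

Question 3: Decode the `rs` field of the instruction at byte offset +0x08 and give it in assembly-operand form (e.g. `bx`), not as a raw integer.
off 0x08: read 70 28 00 00 as big → 0x70280000
  op=0x70280000>>26=0x1c ⇒ lw (RR)
  rd@[25:22]=0x0 ⇒ ax
  rs@[21:18]=0xa ⇒ r10

r10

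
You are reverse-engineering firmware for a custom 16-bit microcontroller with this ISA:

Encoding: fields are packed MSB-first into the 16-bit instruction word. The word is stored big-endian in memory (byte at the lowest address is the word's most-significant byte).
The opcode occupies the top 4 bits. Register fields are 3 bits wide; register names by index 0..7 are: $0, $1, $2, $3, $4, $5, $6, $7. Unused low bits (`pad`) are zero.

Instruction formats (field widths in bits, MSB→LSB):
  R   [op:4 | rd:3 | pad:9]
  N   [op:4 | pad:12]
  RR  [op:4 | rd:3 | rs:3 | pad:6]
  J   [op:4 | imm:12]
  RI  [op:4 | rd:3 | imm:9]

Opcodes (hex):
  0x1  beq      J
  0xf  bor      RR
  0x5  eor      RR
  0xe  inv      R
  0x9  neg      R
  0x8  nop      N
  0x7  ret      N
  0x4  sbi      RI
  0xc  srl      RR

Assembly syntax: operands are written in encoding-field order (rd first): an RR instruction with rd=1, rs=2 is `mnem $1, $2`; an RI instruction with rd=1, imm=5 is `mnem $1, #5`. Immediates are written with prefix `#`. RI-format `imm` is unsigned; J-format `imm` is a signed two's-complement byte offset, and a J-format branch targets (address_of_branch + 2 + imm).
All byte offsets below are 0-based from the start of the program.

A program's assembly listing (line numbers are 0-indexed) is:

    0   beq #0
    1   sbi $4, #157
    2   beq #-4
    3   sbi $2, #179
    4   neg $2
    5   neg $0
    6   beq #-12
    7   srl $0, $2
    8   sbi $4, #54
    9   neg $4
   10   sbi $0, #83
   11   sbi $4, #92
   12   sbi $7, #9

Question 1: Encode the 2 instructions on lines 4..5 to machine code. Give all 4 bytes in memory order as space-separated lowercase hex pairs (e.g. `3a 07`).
94 00 90 00

line 4 (neg): pack op=0x9:4|rd=2:3|pad=0:9 = 0x9400; big→ 94 00
line 5 (neg): pack op=0x9:4|rd=0:3|pad=0:9 = 0x9000; big→ 90 00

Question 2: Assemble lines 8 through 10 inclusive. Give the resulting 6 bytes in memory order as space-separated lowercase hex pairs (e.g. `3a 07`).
48 36 98 00 40 53

L8: sbi op=0x4:4|rd=4:3|imm=54:9 ⇒ 0x4836 ⇒ big 48 36
L9: neg op=0x9:4|rd=4:3|pad=0:9 ⇒ 0x9800 ⇒ big 98 00
L10: sbi op=0x4:4|rd=0:3|imm=83:9 ⇒ 0x4053 ⇒ big 40 53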